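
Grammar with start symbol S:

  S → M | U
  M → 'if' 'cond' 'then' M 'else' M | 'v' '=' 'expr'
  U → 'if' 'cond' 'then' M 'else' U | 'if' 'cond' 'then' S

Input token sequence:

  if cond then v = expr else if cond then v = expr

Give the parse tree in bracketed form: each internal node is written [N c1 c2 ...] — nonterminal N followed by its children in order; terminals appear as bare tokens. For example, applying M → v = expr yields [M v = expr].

[S [U if cond then [M v = expr] else [U if cond then [S [M v = expr]]]]]

S
U
if cond then M else U
if cond then v = expr else U
if cond then v = expr else if cond then S
if cond then v = expr else if cond then M
if cond then v = expr else if cond then v = expr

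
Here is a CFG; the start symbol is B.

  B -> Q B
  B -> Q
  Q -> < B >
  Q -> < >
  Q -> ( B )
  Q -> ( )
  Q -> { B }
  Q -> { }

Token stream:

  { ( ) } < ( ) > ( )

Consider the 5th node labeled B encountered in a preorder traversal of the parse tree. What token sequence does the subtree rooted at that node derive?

[B [Q { [B [Q ( )]] }] [B [Q < [B [Q ( )]] >] [B [Q ( )]]]]

( )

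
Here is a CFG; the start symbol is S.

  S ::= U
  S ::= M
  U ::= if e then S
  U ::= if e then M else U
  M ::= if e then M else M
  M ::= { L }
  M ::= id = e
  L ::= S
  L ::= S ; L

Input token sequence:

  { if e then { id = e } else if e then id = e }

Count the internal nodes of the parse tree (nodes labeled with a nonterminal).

[S [M { [L [S [U if e then [M { [L [S [M id = e]]] }] else [U if e then [S [M id = e]]]]]] }]]

12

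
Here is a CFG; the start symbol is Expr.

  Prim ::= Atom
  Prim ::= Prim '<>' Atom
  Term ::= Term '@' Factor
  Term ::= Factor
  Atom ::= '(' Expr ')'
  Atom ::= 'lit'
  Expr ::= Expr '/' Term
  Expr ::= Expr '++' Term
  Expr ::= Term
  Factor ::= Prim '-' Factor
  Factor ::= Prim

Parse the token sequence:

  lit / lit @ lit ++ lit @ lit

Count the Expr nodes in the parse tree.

[Expr [Expr [Expr [Term [Factor [Prim [Atom lit]]]]] / [Term [Term [Factor [Prim [Atom lit]]]] @ [Factor [Prim [Atom lit]]]]] ++ [Term [Term [Factor [Prim [Atom lit]]]] @ [Factor [Prim [Atom lit]]]]]

3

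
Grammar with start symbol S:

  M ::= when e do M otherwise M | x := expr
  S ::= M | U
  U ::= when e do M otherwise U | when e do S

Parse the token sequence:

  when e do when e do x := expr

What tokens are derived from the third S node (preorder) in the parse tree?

[S [U when e do [S [U when e do [S [M x := expr]]]]]]

x := expr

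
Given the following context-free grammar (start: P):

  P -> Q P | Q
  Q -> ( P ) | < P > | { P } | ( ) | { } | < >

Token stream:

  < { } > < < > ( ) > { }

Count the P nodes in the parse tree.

6

[P [Q < [P [Q { }]] >] [P [Q < [P [Q < >] [P [Q ( )]]] >] [P [Q { }]]]]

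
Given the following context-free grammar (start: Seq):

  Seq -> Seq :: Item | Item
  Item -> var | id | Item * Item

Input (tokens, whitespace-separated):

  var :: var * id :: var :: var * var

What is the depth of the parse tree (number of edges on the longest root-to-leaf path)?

[Seq [Seq [Seq [Seq [Item var]] :: [Item [Item var] * [Item id]]] :: [Item var]] :: [Item [Item var] * [Item var]]]

5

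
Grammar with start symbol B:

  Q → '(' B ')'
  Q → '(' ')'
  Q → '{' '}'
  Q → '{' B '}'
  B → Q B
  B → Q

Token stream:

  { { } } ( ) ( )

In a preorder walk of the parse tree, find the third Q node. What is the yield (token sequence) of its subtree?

( )

[B [Q { [B [Q { }]] }] [B [Q ( )] [B [Q ( )]]]]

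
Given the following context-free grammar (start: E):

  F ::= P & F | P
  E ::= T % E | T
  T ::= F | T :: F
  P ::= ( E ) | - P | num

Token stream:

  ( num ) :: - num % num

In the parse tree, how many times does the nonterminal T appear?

[E [T [T [F [P ( [E [T [F [P num]]]] )]]] :: [F [P - [P num]]]] % [E [T [F [P num]]]]]

4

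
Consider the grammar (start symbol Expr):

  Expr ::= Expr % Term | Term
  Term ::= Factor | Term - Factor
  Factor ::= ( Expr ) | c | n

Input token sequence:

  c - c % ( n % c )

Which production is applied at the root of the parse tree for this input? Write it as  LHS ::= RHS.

[Expr [Expr [Term [Term [Factor c]] - [Factor c]]] % [Term [Factor ( [Expr [Expr [Term [Factor n]]] % [Term [Factor c]]] )]]]

Expr ::= Expr % Term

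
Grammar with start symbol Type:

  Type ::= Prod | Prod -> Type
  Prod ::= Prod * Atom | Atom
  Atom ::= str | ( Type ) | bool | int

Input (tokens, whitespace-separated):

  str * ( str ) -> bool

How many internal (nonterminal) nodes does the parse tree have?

[Type [Prod [Prod [Atom str]] * [Atom ( [Type [Prod [Atom str]]] )]] -> [Type [Prod [Atom bool]]]]

11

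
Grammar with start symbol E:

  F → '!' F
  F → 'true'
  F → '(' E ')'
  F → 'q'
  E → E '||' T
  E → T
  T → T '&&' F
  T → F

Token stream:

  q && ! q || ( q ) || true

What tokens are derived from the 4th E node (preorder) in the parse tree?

[E [E [E [T [T [F q]] && [F ! [F q]]]] || [T [F ( [E [T [F q]]] )]]] || [T [F true]]]

q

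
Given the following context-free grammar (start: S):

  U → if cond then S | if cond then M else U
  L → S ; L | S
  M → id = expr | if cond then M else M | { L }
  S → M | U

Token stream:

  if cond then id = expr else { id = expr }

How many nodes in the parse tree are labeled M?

[S [M if cond then [M id = expr] else [M { [L [S [M id = expr]]] }]]]

4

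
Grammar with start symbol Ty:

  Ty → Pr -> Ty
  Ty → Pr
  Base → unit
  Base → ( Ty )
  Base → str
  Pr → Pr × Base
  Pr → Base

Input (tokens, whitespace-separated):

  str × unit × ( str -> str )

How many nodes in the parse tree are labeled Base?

[Ty [Pr [Pr [Pr [Base str]] × [Base unit]] × [Base ( [Ty [Pr [Base str]] -> [Ty [Pr [Base str]]]] )]]]

5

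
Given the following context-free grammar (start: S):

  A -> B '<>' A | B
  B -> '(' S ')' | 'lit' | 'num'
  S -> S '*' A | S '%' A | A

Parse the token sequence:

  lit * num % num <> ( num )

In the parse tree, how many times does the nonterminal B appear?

5

[S [S [S [A [B lit]]] * [A [B num]]] % [A [B num] <> [A [B ( [S [A [B num]]] )]]]]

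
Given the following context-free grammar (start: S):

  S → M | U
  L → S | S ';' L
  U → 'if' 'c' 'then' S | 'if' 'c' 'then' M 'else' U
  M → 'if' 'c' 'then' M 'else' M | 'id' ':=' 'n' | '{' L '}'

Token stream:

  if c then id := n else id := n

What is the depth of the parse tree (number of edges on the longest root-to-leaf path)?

3

[S [M if c then [M id := n] else [M id := n]]]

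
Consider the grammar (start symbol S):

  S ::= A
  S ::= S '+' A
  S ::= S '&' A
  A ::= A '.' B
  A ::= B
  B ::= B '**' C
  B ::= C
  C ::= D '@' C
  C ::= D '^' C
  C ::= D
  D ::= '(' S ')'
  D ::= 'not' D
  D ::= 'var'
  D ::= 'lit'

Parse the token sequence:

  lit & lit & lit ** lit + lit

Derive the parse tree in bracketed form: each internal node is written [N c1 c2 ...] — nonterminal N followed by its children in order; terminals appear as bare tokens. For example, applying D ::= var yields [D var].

S
S + A
S & A + A
S & A & A + A
A & A & A + A
B & A & A + A
C & A & A + A
D & A & A + A
lit & A & A + A
lit & B & A + A
lit & C & A + A
lit & D & A + A
lit & lit & A + A
lit & lit & B + A
lit & lit & B ** C + A
lit & lit & C ** C + A
lit & lit & D ** C + A
lit & lit & lit ** C + A
lit & lit & lit ** D + A
lit & lit & lit ** lit + A
lit & lit & lit ** lit + B
lit & lit & lit ** lit + C
lit & lit & lit ** lit + D
lit & lit & lit ** lit + lit

[S [S [S [S [A [B [C [D lit]]]]] & [A [B [C [D lit]]]]] & [A [B [B [C [D lit]]] ** [C [D lit]]]]] + [A [B [C [D lit]]]]]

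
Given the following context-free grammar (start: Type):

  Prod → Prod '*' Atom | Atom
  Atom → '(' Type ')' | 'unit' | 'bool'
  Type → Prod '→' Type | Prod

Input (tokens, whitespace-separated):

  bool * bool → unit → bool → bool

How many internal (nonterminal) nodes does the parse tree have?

14

[Type [Prod [Prod [Atom bool]] * [Atom bool]] → [Type [Prod [Atom unit]] → [Type [Prod [Atom bool]] → [Type [Prod [Atom bool]]]]]]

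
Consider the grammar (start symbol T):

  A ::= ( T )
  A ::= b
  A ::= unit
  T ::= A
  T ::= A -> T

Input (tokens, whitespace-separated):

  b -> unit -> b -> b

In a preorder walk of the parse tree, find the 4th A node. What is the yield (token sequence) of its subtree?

[T [A b] -> [T [A unit] -> [T [A b] -> [T [A b]]]]]

b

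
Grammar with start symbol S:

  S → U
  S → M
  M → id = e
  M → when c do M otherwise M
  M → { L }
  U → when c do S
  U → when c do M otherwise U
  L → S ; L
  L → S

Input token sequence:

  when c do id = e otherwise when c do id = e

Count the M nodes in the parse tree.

[S [U when c do [M id = e] otherwise [U when c do [S [M id = e]]]]]

2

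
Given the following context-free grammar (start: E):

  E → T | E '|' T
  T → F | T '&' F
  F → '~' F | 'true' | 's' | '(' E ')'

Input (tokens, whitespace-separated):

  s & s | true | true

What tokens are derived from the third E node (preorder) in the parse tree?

[E [E [E [T [T [F s]] & [F s]]] | [T [F true]]] | [T [F true]]]

s & s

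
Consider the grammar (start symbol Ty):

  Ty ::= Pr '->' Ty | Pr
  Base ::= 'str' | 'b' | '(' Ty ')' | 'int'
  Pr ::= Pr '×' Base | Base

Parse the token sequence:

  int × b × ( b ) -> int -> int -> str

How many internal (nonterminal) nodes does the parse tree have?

19

[Ty [Pr [Pr [Pr [Base int]] × [Base b]] × [Base ( [Ty [Pr [Base b]]] )]] -> [Ty [Pr [Base int]] -> [Ty [Pr [Base int]] -> [Ty [Pr [Base str]]]]]]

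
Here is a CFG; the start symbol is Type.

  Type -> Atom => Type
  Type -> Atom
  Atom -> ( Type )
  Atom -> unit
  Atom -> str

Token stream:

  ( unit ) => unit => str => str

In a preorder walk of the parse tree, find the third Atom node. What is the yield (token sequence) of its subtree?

unit

[Type [Atom ( [Type [Atom unit]] )] => [Type [Atom unit] => [Type [Atom str] => [Type [Atom str]]]]]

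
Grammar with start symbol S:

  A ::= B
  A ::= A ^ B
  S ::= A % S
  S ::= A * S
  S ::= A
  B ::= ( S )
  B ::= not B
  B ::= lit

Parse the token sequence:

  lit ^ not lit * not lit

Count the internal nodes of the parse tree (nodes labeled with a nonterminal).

[S [A [A [B lit]] ^ [B not [B lit]]] * [S [A [B not [B lit]]]]]

10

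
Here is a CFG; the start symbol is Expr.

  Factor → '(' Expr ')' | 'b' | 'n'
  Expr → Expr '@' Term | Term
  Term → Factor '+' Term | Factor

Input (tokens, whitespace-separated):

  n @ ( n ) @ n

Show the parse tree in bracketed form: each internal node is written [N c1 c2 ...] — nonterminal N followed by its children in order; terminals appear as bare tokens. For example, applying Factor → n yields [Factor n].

[Expr [Expr [Expr [Term [Factor n]]] @ [Term [Factor ( [Expr [Term [Factor n]]] )]]] @ [Term [Factor n]]]

Expr
Expr @ Term
Expr @ Term @ Term
Term @ Term @ Term
Factor @ Term @ Term
n @ Term @ Term
n @ Factor @ Term
n @ ( Expr ) @ Term
n @ ( Term ) @ Term
n @ ( Factor ) @ Term
n @ ( n ) @ Term
n @ ( n ) @ Factor
n @ ( n ) @ n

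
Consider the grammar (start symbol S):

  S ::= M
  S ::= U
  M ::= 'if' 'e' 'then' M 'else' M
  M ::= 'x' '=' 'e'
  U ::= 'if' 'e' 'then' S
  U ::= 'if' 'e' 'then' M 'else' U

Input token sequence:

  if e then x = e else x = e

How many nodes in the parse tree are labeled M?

[S [M if e then [M x = e] else [M x = e]]]

3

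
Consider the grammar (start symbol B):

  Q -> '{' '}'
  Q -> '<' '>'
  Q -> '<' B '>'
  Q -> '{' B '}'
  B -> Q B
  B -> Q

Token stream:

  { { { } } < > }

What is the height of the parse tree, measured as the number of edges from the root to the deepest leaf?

6

[B [Q { [B [Q { [B [Q { }]] }] [B [Q < >]]] }]]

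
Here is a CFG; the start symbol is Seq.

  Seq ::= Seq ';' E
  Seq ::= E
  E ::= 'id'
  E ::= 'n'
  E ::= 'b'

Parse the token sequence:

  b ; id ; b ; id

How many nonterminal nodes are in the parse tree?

[Seq [Seq [Seq [Seq [E b]] ; [E id]] ; [E b]] ; [E id]]

8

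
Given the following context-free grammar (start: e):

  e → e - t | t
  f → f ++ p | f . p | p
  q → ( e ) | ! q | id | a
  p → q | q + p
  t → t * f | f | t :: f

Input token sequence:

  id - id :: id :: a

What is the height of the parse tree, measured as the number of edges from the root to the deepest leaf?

[e [e [t [f [p [q id]]]]] - [t [t [t [f [p [q id]]]] :: [f [p [q id]]]] :: [f [p [q a]]]]]

7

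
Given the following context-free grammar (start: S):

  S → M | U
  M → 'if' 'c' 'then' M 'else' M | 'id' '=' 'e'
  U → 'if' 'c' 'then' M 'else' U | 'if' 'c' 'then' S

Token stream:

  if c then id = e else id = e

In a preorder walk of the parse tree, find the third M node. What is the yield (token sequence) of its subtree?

id = e

[S [M if c then [M id = e] else [M id = e]]]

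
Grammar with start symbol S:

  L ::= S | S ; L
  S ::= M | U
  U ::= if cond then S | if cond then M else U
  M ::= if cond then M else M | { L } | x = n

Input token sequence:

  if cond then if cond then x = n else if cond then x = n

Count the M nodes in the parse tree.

2

[S [U if cond then [S [U if cond then [M x = n] else [U if cond then [S [M x = n]]]]]]]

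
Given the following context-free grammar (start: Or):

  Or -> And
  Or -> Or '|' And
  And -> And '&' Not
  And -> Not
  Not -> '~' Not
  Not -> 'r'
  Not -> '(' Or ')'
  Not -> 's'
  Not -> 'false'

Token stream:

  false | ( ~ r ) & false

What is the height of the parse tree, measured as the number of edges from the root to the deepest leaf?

8

[Or [Or [And [Not false]]] | [And [And [Not ( [Or [And [Not ~ [Not r]]]] )]] & [Not false]]]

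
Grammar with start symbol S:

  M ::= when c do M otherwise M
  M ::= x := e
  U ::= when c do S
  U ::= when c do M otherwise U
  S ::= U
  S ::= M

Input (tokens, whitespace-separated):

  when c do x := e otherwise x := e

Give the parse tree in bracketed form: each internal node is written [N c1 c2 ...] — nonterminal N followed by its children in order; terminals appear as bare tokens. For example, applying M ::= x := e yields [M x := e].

S
M
when c do M otherwise M
when c do x := e otherwise M
when c do x := e otherwise x := e

[S [M when c do [M x := e] otherwise [M x := e]]]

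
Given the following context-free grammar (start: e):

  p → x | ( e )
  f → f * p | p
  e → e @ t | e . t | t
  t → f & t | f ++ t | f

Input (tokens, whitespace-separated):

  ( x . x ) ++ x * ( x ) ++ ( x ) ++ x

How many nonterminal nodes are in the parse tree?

31

[e [t [f [p ( [e [e [t [f [p x]]]] . [t [f [p x]]]] )]] ++ [t [f [f [p x]] * [p ( [e [t [f [p x]]]] )]] ++ [t [f [p ( [e [t [f [p x]]]] )]] ++ [t [f [p x]]]]]]]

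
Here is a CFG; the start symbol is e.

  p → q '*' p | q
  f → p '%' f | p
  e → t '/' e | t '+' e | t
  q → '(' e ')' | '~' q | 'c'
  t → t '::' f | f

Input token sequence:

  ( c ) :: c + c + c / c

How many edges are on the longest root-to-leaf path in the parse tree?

[e [t [t [f [p [q ( [e [t [f [p [q c]]]]] )]]]] :: [f [p [q c]]]] + [e [t [f [p [q c]]]] + [e [t [f [p [q c]]]] / [e [t [f [p [q c]]]]]]]]

11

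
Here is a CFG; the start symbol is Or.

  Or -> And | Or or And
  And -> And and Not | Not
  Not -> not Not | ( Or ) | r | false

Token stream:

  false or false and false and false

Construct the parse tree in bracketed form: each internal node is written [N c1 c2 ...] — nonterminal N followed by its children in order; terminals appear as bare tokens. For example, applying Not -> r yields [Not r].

Or
Or or And
And or And
Not or And
false or And
false or And and Not
false or And and Not and Not
false or Not and Not and Not
false or false and Not and Not
false or false and false and Not
false or false and false and false

[Or [Or [And [Not false]]] or [And [And [And [Not false]] and [Not false]] and [Not false]]]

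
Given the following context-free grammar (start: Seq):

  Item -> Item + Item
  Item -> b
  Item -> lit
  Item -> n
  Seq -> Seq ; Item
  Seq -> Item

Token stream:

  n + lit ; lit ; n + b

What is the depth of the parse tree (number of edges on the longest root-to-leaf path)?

[Seq [Seq [Seq [Item [Item n] + [Item lit]]] ; [Item lit]] ; [Item [Item n] + [Item b]]]

5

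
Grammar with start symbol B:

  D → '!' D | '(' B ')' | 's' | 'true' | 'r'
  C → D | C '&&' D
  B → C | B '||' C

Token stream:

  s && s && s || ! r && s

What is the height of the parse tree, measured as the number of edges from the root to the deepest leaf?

6

[B [B [C [C [C [D s]] && [D s]] && [D s]]] || [C [C [D ! [D r]]] && [D s]]]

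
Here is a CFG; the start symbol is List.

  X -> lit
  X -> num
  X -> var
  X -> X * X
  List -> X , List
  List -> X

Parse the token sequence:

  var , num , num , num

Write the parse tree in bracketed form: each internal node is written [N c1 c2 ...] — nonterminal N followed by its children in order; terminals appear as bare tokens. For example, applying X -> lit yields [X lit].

List
X , List
var , List
var , X , List
var , num , List
var , num , X , List
var , num , num , List
var , num , num , X
var , num , num , num

[List [X var] , [List [X num] , [List [X num] , [List [X num]]]]]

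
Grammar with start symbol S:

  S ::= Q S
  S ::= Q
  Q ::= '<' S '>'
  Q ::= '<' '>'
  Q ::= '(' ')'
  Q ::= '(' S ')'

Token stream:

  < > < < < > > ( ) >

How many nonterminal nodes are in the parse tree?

[S [Q < >] [S [Q < [S [Q < [S [Q < >]] >] [S [Q ( )]]] >]]]

10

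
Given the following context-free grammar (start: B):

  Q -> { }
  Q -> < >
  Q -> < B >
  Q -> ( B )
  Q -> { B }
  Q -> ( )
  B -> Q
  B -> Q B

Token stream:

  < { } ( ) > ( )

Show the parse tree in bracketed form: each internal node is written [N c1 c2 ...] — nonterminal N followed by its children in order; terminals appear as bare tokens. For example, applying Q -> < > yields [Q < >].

[B [Q < [B [Q { }] [B [Q ( )]]] >] [B [Q ( )]]]

B
Q B
< B > B
< Q B > B
< { } B > B
< { } Q > B
< { } ( ) > B
< { } ( ) > Q
< { } ( ) > ( )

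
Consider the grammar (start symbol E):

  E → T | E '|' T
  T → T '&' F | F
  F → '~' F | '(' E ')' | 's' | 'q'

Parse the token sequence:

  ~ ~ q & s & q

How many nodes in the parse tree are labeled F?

5

[E [T [T [T [F ~ [F ~ [F q]]]] & [F s]] & [F q]]]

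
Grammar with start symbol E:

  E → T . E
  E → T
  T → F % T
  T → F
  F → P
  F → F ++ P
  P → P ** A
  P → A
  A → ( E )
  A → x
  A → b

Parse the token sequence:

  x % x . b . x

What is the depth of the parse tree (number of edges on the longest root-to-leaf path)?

[E [T [F [P [A x]]] % [T [F [P [A x]]]]] . [E [T [F [P [A b]]]] . [E [T [F [P [A x]]]]]]]

7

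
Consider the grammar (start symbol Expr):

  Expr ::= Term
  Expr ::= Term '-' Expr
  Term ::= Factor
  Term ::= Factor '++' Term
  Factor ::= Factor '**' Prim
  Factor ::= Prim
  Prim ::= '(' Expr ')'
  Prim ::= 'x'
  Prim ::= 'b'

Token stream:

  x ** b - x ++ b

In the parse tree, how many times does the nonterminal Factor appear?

[Expr [Term [Factor [Factor [Prim x]] ** [Prim b]]] - [Expr [Term [Factor [Prim x]] ++ [Term [Factor [Prim b]]]]]]

4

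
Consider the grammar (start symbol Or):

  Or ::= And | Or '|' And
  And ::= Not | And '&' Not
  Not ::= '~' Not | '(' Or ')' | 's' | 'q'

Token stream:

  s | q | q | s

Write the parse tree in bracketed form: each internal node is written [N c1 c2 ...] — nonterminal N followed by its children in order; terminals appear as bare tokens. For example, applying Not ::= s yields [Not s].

Or
Or | And
Or | And | And
Or | And | And | And
And | And | And | And
Not | And | And | And
s | And | And | And
s | Not | And | And
s | q | And | And
s | q | Not | And
s | q | q | And
s | q | q | Not
s | q | q | s

[Or [Or [Or [Or [And [Not s]]] | [And [Not q]]] | [And [Not q]]] | [And [Not s]]]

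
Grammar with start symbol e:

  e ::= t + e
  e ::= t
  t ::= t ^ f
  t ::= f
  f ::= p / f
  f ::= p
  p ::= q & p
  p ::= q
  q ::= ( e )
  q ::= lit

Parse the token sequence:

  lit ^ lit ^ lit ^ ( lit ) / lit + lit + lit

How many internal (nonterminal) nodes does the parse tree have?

[e [t [t [t [t [f [p [q lit]]]] ^ [f [p [q lit]]]] ^ [f [p [q lit]]]] ^ [f [p [q ( [e [t [f [p [q lit]]]]] )]] / [f [p [q lit]]]]] + [e [t [f [p [q lit]]]] + [e [t [f [p [q lit]]]]]]]

35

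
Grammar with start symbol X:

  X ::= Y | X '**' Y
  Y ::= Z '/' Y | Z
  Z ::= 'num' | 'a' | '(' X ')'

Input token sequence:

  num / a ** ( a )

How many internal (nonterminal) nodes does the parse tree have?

[X [X [Y [Z num] / [Y [Z a]]]] ** [Y [Z ( [X [Y [Z a]]] )]]]

11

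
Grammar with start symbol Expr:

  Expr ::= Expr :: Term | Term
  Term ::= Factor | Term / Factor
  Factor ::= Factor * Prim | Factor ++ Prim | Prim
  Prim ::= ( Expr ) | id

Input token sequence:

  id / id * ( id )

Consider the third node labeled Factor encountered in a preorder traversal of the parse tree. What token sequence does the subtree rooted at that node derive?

id

[Expr [Term [Term [Factor [Prim id]]] / [Factor [Factor [Prim id]] * [Prim ( [Expr [Term [Factor [Prim id]]]] )]]]]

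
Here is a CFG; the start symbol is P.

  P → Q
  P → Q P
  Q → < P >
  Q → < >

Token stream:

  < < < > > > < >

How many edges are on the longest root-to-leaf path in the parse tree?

6

[P [Q < [P [Q < [P [Q < >]] >]] >] [P [Q < >]]]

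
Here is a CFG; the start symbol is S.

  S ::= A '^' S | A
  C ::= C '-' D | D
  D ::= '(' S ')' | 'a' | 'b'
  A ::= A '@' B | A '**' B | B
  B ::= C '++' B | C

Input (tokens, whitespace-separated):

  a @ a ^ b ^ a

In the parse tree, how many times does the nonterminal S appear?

3

[S [A [A [B [C [D a]]]] @ [B [C [D a]]]] ^ [S [A [B [C [D b]]]] ^ [S [A [B [C [D a]]]]]]]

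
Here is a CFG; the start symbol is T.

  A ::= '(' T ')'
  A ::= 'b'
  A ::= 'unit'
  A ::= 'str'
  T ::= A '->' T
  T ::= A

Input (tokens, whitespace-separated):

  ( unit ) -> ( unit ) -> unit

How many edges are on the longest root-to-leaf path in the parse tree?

5

[T [A ( [T [A unit]] )] -> [T [A ( [T [A unit]] )] -> [T [A unit]]]]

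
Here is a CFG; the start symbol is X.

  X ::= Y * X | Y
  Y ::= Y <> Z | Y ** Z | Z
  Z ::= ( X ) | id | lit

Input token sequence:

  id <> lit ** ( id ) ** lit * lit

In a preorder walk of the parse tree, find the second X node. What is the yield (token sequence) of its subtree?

[X [Y [Y [Y [Y [Z id]] <> [Z lit]] ** [Z ( [X [Y [Z id]]] )]] ** [Z lit]] * [X [Y [Z lit]]]]

id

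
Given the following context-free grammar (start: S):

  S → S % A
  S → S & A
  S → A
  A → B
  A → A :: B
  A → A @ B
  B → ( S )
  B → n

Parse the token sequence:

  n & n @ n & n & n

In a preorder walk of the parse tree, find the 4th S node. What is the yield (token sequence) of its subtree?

n

[S [S [S [S [A [B n]]] & [A [A [B n]] @ [B n]]] & [A [B n]]] & [A [B n]]]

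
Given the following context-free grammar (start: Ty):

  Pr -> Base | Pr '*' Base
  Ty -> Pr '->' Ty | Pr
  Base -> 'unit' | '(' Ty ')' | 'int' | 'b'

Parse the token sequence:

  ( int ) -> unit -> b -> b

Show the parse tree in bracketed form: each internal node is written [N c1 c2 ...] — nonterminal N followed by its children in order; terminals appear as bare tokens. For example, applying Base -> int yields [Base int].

[Ty [Pr [Base ( [Ty [Pr [Base int]]] )]] -> [Ty [Pr [Base unit]] -> [Ty [Pr [Base b]] -> [Ty [Pr [Base b]]]]]]

Ty
Pr -> Ty
Base -> Ty
( Ty ) -> Ty
( Pr ) -> Ty
( Base ) -> Ty
( int ) -> Ty
( int ) -> Pr -> Ty
( int ) -> Base -> Ty
( int ) -> unit -> Ty
( int ) -> unit -> Pr -> Ty
( int ) -> unit -> Base -> Ty
( int ) -> unit -> b -> Ty
( int ) -> unit -> b -> Pr
( int ) -> unit -> b -> Base
( int ) -> unit -> b -> b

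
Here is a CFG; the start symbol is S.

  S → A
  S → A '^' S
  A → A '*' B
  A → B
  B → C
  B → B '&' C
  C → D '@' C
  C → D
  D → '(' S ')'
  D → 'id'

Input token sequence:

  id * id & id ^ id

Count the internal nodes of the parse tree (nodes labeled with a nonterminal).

[S [A [A [B [C [D id]]]] * [B [B [C [D id]]] & [C [D id]]]] ^ [S [A [B [C [D id]]]]]]

17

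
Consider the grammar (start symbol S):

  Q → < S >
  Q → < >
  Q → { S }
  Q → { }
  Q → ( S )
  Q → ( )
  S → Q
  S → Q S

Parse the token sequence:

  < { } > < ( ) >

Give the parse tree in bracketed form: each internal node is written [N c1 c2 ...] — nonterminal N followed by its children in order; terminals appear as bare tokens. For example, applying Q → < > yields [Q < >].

S
Q S
< S > S
< Q > S
< { } > S
< { } > Q
< { } > < S >
< { } > < Q >
< { } > < ( ) >

[S [Q < [S [Q { }]] >] [S [Q < [S [Q ( )]] >]]]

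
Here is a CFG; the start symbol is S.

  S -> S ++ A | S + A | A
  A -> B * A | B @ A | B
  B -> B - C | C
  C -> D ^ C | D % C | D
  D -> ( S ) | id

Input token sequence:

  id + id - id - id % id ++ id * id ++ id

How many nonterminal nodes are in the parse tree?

32

[S [S [S [S [A [B [C [D id]]]]] + [A [B [B [B [C [D id]]] - [C [D id]]] - [C [D id] % [C [D id]]]]]] ++ [A [B [C [D id]]] * [A [B [C [D id]]]]]] ++ [A [B [C [D id]]]]]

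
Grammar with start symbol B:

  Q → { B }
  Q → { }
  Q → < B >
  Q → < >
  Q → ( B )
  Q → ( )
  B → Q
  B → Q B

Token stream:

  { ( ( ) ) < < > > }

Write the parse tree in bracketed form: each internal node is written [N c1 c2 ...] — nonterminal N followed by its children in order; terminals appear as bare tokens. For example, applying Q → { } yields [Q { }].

B
Q
{ B }
{ Q B }
{ ( B ) B }
{ ( Q ) B }
{ ( ( ) ) B }
{ ( ( ) ) Q }
{ ( ( ) ) < B > }
{ ( ( ) ) < Q > }
{ ( ( ) ) < < > > }

[B [Q { [B [Q ( [B [Q ( )]] )] [B [Q < [B [Q < >]] >]]] }]]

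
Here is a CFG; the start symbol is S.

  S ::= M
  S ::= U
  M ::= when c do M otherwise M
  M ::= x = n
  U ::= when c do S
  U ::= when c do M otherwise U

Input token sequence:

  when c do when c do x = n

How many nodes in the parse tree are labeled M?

1

[S [U when c do [S [U when c do [S [M x = n]]]]]]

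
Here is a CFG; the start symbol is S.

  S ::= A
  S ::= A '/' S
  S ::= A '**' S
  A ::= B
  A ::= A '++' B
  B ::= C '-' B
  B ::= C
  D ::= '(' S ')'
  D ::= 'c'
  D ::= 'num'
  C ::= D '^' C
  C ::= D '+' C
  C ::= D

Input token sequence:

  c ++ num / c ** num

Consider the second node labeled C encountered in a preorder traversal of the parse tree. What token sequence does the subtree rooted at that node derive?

num

[S [A [A [B [C [D c]]]] ++ [B [C [D num]]]] / [S [A [B [C [D c]]]] ** [S [A [B [C [D num]]]]]]]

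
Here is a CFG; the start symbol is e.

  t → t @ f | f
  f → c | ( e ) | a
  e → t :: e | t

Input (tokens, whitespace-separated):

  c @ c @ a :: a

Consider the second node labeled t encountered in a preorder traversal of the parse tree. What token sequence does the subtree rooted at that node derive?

c @ c

[e [t [t [t [f c]] @ [f c]] @ [f a]] :: [e [t [f a]]]]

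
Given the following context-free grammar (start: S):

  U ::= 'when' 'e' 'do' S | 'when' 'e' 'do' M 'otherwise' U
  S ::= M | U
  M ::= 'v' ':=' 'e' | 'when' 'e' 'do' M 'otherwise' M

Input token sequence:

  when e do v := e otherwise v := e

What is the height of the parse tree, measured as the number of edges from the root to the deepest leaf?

3

[S [M when e do [M v := e] otherwise [M v := e]]]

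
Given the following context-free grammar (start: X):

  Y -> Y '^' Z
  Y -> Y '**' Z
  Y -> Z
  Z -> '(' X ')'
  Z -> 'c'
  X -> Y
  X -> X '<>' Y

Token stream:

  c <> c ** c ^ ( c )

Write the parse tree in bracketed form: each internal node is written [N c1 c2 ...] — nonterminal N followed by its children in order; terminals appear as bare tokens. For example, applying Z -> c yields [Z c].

[X [X [Y [Z c]]] <> [Y [Y [Y [Z c]] ** [Z c]] ^ [Z ( [X [Y [Z c]]] )]]]

X
X <> Y
Y <> Y
Z <> Y
c <> Y
c <> Y ^ Z
c <> Y ** Z ^ Z
c <> Z ** Z ^ Z
c <> c ** Z ^ Z
c <> c ** c ^ Z
c <> c ** c ^ ( X )
c <> c ** c ^ ( Y )
c <> c ** c ^ ( Z )
c <> c ** c ^ ( c )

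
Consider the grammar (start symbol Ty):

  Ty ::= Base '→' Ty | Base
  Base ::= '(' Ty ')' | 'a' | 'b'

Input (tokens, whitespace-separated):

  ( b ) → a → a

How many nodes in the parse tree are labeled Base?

4

[Ty [Base ( [Ty [Base b]] )] → [Ty [Base a] → [Ty [Base a]]]]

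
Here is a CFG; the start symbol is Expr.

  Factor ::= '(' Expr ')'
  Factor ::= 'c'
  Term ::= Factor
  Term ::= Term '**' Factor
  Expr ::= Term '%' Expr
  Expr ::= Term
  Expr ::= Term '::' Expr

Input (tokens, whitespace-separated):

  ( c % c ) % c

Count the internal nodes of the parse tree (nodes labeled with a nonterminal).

[Expr [Term [Factor ( [Expr [Term [Factor c]] % [Expr [Term [Factor c]]]] )]] % [Expr [Term [Factor c]]]]

12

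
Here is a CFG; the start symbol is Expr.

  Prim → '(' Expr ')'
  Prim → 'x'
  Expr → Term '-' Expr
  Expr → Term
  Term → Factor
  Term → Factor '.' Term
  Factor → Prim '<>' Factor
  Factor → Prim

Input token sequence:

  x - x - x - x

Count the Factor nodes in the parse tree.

[Expr [Term [Factor [Prim x]]] - [Expr [Term [Factor [Prim x]]] - [Expr [Term [Factor [Prim x]]] - [Expr [Term [Factor [Prim x]]]]]]]

4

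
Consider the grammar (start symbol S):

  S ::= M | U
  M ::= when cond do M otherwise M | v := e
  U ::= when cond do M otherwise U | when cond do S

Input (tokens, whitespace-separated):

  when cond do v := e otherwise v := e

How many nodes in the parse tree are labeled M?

[S [M when cond do [M v := e] otherwise [M v := e]]]

3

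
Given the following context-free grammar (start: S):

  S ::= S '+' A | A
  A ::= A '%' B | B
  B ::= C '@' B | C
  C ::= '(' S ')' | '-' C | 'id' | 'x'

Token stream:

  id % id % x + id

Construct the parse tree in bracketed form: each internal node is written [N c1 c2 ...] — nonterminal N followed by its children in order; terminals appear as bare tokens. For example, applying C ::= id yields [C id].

[S [S [A [A [A [B [C id]]] % [B [C id]]] % [B [C x]]]] + [A [B [C id]]]]

S
S + A
A + A
A % B + A
A % B % B + A
B % B % B + A
C % B % B + A
id % B % B + A
id % C % B + A
id % id % B + A
id % id % C + A
id % id % x + A
id % id % x + B
id % id % x + C
id % id % x + id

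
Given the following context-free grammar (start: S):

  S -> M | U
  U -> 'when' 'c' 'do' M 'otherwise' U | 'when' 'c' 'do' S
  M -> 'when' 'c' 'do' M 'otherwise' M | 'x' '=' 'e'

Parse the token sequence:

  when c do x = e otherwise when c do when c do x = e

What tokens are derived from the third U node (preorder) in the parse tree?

[S [U when c do [M x = e] otherwise [U when c do [S [U when c do [S [M x = e]]]]]]]

when c do x = e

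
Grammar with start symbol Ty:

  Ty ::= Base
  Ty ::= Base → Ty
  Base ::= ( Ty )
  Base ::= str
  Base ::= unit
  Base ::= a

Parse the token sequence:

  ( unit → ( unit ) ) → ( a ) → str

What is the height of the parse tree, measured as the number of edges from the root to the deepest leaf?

[Ty [Base ( [Ty [Base unit] → [Ty [Base ( [Ty [Base unit]] )]]] )] → [Ty [Base ( [Ty [Base a]] )] → [Ty [Base str]]]]

7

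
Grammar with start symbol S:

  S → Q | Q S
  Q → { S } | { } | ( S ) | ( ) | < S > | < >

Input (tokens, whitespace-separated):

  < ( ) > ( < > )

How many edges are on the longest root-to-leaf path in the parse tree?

5

[S [Q < [S [Q ( )]] >] [S [Q ( [S [Q < >]] )]]]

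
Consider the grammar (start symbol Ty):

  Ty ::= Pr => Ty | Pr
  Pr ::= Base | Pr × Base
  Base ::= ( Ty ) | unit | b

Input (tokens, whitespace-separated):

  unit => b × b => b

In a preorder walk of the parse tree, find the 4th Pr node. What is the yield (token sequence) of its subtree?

b

[Ty [Pr [Base unit]] => [Ty [Pr [Pr [Base b]] × [Base b]] => [Ty [Pr [Base b]]]]]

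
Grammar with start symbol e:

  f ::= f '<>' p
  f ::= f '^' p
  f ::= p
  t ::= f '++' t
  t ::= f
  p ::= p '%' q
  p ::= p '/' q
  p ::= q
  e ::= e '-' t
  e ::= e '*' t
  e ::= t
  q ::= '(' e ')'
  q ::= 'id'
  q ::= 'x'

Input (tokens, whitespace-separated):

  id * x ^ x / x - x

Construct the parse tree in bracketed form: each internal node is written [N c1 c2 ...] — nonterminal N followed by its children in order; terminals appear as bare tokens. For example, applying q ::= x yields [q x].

e
e - t
e * t - t
t * t - t
f * t - t
p * t - t
q * t - t
id * t - t
id * f - t
id * f ^ p - t
id * p ^ p - t
id * q ^ p - t
id * x ^ p - t
id * x ^ p / q - t
id * x ^ q / q - t
id * x ^ x / q - t
id * x ^ x / x - t
id * x ^ x / x - f
id * x ^ x / x - p
id * x ^ x / x - q
id * x ^ x / x - x

[e [e [e [t [f [p [q id]]]]] * [t [f [f [p [q x]]] ^ [p [p [q x]] / [q x]]]]] - [t [f [p [q x]]]]]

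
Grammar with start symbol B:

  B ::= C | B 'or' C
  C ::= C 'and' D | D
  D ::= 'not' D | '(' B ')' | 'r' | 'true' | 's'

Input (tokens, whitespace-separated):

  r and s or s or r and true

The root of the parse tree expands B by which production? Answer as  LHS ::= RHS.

[B [B [B [C [C [D r]] and [D s]]] or [C [D s]]] or [C [C [D r]] and [D true]]]

B ::= B 'or' C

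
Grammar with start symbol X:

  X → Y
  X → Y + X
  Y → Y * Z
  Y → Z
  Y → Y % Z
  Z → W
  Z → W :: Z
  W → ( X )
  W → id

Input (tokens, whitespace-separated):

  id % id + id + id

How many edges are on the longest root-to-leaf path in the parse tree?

[X [Y [Y [Z [W id]]] % [Z [W id]]] + [X [Y [Z [W id]]] + [X [Y [Z [W id]]]]]]

6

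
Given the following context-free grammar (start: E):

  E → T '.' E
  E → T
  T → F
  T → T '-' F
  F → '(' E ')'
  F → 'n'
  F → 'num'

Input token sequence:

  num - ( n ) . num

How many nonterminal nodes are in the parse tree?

11

[E [T [T [F num]] - [F ( [E [T [F n]]] )]] . [E [T [F num]]]]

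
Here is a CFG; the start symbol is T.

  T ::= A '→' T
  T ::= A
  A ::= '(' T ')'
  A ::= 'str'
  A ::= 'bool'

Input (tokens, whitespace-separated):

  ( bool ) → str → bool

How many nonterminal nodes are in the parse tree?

8

[T [A ( [T [A bool]] )] → [T [A str] → [T [A bool]]]]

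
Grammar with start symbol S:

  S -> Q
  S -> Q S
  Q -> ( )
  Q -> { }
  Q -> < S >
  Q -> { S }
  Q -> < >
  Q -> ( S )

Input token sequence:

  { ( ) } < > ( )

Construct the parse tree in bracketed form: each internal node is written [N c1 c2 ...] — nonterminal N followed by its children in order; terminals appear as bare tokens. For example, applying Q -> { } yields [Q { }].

S
Q S
{ S } S
{ Q } S
{ ( ) } S
{ ( ) } Q S
{ ( ) } < > S
{ ( ) } < > Q
{ ( ) } < > ( )

[S [Q { [S [Q ( )]] }] [S [Q < >] [S [Q ( )]]]]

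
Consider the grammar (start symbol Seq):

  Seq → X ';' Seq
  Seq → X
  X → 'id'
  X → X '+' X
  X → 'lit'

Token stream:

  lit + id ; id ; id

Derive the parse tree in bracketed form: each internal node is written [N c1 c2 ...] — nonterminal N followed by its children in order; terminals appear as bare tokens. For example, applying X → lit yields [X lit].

[Seq [X [X lit] + [X id]] ; [Seq [X id] ; [Seq [X id]]]]

Seq
X ; Seq
X + X ; Seq
lit + X ; Seq
lit + id ; Seq
lit + id ; X ; Seq
lit + id ; id ; Seq
lit + id ; id ; X
lit + id ; id ; id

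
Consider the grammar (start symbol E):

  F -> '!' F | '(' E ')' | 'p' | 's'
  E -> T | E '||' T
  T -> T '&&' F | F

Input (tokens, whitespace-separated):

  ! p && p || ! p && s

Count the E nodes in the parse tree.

2

[E [E [T [T [F ! [F p]]] && [F p]]] || [T [T [F ! [F p]]] && [F s]]]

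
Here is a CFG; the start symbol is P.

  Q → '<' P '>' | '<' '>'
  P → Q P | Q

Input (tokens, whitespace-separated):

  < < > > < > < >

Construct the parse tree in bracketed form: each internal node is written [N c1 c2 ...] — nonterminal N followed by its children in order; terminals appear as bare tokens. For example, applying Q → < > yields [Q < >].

[P [Q < [P [Q < >]] >] [P [Q < >] [P [Q < >]]]]

P
Q P
< P > P
< Q > P
< < > > P
< < > > Q P
< < > > < > P
< < > > < > Q
< < > > < > < >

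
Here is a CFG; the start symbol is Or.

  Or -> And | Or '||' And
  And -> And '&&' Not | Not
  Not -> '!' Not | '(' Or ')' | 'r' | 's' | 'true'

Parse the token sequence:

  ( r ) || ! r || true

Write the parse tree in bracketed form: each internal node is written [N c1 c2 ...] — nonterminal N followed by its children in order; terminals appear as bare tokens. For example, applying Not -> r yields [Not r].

[Or [Or [Or [And [Not ( [Or [And [Not r]]] )]]] || [And [Not ! [Not r]]]] || [And [Not true]]]

Or
Or || And
Or || And || And
And || And || And
Not || And || And
( Or ) || And || And
( And ) || And || And
( Not ) || And || And
( r ) || And || And
( r ) || Not || And
( r ) || ! Not || And
( r ) || ! r || And
( r ) || ! r || Not
( r ) || ! r || true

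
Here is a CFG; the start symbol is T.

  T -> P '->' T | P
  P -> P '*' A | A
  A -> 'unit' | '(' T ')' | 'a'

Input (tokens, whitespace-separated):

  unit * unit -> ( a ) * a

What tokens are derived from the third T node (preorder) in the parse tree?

a

[T [P [P [A unit]] * [A unit]] -> [T [P [P [A ( [T [P [A a]]] )]] * [A a]]]]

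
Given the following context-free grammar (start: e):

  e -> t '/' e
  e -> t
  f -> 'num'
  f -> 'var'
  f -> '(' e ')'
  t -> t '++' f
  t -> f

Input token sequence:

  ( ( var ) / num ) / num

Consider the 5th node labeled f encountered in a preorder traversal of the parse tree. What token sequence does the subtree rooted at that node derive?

num

[e [t [f ( [e [t [f ( [e [t [f var]]] )]] / [e [t [f num]]]] )]] / [e [t [f num]]]]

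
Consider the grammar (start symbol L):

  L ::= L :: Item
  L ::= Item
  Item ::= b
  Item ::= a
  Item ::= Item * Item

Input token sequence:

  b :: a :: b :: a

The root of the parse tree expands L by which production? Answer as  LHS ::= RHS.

[L [L [L [L [Item b]] :: [Item a]] :: [Item b]] :: [Item a]]

L ::= L :: Item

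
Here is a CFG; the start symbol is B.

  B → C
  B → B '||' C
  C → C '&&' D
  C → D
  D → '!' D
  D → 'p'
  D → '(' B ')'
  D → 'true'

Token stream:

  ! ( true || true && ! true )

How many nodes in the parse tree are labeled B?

[B [C [D ! [D ( [B [B [C [D true]]] || [C [C [D true]] && [D ! [D true]]]] )]]]]

3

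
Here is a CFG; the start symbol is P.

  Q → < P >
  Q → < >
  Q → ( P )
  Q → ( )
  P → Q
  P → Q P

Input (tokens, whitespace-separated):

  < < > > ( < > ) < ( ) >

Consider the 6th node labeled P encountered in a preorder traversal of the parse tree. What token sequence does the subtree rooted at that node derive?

[P [Q < [P [Q < >]] >] [P [Q ( [P [Q < >]] )] [P [Q < [P [Q ( )]] >]]]]

( )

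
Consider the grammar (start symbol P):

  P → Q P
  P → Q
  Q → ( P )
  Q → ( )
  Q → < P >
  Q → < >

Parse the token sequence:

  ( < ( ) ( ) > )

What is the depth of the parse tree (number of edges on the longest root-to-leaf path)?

[P [Q ( [P [Q < [P [Q ( )] [P [Q ( )]]] >]] )]]

7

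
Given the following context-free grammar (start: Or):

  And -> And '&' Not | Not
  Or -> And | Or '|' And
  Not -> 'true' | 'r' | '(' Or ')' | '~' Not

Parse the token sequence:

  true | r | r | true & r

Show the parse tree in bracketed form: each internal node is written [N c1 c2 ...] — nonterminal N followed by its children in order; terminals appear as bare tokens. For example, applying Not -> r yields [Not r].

[Or [Or [Or [Or [And [Not true]]] | [And [Not r]]] | [And [Not r]]] | [And [And [Not true]] & [Not r]]]

Or
Or | And
Or | And | And
Or | And | And | And
And | And | And | And
Not | And | And | And
true | And | And | And
true | Not | And | And
true | r | And | And
true | r | Not | And
true | r | r | And
true | r | r | And & Not
true | r | r | Not & Not
true | r | r | true & Not
true | r | r | true & r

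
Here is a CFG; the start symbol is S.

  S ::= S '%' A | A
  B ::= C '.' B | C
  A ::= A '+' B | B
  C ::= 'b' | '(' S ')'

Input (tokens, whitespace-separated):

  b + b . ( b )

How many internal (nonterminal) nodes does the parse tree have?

13

[S [A [A [B [C b]]] + [B [C b] . [B [C ( [S [A [B [C b]]]] )]]]]]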